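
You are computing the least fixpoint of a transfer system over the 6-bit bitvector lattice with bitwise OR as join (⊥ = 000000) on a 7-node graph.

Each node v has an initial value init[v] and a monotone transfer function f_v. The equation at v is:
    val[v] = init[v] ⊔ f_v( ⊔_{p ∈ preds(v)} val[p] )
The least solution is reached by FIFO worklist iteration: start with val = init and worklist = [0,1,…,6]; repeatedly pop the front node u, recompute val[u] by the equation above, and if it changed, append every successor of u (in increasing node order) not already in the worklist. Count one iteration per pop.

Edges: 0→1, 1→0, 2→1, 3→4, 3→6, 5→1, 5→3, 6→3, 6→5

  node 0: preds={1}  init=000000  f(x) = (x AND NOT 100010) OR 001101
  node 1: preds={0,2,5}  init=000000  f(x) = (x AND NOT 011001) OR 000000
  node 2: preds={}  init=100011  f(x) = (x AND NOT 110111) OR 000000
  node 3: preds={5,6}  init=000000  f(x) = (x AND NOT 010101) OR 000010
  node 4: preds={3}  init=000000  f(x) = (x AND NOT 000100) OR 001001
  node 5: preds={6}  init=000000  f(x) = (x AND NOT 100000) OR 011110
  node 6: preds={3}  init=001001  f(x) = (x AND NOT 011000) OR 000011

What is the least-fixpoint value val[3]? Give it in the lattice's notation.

Iteration log — 11 steps:
  step 1. node 0  ⊔preds=000000  new=001101  old=000000  +wl: 
  step 2. node 1  ⊔preds=101111  new=100110  old=000000  +wl: 0
  step 3. node 2  ⊔preds=000000  new=100011  stable
  step 4. node 3  ⊔preds=001001  new=001010  old=000000  +wl: 
  step 5. node 4  ⊔preds=001010  new=001011  old=000000  +wl: 
  step 6. node 5  ⊔preds=001001  new=011111  old=000000  +wl: 1,3
  step 7. node 6  ⊔preds=001010  new=001011  old=001001  +wl: 5
  step 8. node 0  ⊔preds=100110  new=001101  stable
  step 9. node 1  ⊔preds=111111  new=100110  stable
  step 10. node 3  ⊔preds=011111  new=001010  stable
  step 11. node 5  ⊔preds=001011  new=011111  stable

Least fixpoint reached:
  node 0: 001101
  node 1: 100110
  node 2: 100011
  node 3: 001010
  node 4: 001011
  node 5: 011111
  node 6: 001011

001010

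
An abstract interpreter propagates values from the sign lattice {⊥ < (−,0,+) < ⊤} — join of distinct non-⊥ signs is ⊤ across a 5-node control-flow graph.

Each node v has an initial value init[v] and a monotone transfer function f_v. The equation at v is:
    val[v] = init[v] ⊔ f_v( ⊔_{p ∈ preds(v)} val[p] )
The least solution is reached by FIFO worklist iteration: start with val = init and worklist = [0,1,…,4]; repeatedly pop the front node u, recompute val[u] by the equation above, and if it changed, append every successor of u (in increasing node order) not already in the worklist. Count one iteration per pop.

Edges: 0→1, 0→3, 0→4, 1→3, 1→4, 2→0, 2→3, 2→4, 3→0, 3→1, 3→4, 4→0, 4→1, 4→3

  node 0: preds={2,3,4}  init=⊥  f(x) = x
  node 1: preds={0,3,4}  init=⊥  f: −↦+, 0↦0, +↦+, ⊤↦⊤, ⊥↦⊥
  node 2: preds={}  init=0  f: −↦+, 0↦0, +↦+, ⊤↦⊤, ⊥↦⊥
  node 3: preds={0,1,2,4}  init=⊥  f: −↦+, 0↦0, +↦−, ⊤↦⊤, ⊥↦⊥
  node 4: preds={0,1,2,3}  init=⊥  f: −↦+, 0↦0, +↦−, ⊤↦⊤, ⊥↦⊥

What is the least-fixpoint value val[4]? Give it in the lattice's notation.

Worklist (8 pops):
  #1 pop 0: in=0 → 0 (was ⊥); enqueue []
  #2 pop 1: in=0 → 0 (was ⊥); enqueue []
  #3 pop 2: in=⊥ → 0 (no change)
  #4 pop 3: in=0 → 0 (was ⊥); enqueue [0,1]
  #5 pop 4: in=0 → 0 (was ⊥); enqueue [3]
  #6 pop 0: in=0 → 0 (no change)
  #7 pop 1: in=0 → 0 (no change)
  #8 pop 3: in=0 → 0 (no change)

Fixpoint:
  val[0] = 0
  val[1] = 0
  val[2] = 0
  val[3] = 0
  val[4] = 0

0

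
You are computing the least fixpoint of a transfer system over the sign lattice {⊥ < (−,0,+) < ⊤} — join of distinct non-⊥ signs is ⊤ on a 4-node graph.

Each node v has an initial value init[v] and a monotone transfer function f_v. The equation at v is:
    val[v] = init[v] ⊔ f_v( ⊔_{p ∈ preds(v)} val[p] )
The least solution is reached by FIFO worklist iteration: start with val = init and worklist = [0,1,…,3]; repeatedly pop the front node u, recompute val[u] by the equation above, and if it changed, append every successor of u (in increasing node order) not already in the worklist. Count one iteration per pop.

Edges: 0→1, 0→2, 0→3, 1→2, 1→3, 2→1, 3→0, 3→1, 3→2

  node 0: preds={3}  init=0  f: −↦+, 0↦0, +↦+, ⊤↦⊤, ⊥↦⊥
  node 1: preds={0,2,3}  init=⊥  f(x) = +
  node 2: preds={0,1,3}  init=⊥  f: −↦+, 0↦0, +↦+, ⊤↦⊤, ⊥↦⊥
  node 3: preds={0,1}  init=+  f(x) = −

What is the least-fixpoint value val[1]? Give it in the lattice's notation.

+

Worklist (7 pops):
  #1 pop 0: in=+ → ⊤ (was 0); enqueue []
  #2 pop 1: in=⊤ → + (was ⊥); enqueue []
  #3 pop 2: in=⊤ → ⊤ (was ⊥); enqueue [1]
  #4 pop 3: in=⊤ → ⊤ (was +); enqueue [0,2]
  #5 pop 1: in=⊤ → + (no change)
  #6 pop 0: in=⊤ → ⊤ (no change)
  #7 pop 2: in=⊤ → ⊤ (no change)

Fixpoint:
  val[0] = ⊤
  val[1] = +
  val[2] = ⊤
  val[3] = ⊤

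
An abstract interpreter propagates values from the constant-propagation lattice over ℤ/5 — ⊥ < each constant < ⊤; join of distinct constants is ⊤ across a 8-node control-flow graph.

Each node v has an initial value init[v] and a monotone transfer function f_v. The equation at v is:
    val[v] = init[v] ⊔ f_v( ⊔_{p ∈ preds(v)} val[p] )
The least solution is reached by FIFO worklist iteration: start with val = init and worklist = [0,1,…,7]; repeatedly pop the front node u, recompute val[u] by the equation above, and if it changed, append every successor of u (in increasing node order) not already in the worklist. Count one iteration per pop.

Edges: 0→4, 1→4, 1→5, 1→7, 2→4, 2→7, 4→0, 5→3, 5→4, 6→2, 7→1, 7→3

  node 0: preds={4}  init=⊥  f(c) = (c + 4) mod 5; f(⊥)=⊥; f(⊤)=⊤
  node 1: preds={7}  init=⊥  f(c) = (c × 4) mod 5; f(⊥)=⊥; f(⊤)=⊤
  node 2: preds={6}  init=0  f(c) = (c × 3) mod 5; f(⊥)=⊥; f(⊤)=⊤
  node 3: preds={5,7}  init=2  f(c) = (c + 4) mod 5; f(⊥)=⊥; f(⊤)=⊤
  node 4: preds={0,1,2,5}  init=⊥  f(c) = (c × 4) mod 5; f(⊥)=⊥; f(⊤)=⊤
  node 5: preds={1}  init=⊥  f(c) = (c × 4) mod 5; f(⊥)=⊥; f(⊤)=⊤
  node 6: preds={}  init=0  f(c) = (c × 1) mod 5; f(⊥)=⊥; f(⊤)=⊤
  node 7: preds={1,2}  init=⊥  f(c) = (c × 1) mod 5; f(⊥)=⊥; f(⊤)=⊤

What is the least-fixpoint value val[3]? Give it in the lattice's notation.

⊤

Trace (17 dequeues):
  [1] u=0 | in ⊥ | out ⊥ | ==
  [2] u=1 | in ⊥ | out ⊥ | ==
  [3] u=2 | in 0 | out 0 | ==
  [4] u=3 | in ⊥ | out 2 | ==
  [5] u=4 | in 0 | out 0 | prev ⊥ | push {0}
  [6] u=5 | in ⊥ | out ⊥ | ==
  [7] u=6 | in ⊥ | out 0 | ==
  [8] u=7 | in 0 | out 0 | prev ⊥ | push {1,3}
  [9] u=0 | in 0 | out 4 | prev ⊥ | push {4}
  [10] u=1 | in 0 | out 0 | prev ⊥ | push {5,7}
  [11] u=3 | in 0 | out ⊤ | prev 2 | push {}
  [12] u=4 | in ⊤ | out ⊤ | prev 0 | push {0}
  [13] u=5 | in 0 | out 0 | prev ⊥ | push {3,4}
  [14] u=7 | in 0 | out 0 | ==
  [15] u=0 | in ⊤ | out ⊤ | prev 4 | push {}
  [16] u=3 | in 0 | out ⊤ | ==
  [17] u=4 | in ⊤ | out ⊤ | ==

Converged values:
  [0] ⊤
  [1] 0
  [2] 0
  [3] ⊤
  [4] ⊤
  [5] 0
  [6] 0
  [7] 0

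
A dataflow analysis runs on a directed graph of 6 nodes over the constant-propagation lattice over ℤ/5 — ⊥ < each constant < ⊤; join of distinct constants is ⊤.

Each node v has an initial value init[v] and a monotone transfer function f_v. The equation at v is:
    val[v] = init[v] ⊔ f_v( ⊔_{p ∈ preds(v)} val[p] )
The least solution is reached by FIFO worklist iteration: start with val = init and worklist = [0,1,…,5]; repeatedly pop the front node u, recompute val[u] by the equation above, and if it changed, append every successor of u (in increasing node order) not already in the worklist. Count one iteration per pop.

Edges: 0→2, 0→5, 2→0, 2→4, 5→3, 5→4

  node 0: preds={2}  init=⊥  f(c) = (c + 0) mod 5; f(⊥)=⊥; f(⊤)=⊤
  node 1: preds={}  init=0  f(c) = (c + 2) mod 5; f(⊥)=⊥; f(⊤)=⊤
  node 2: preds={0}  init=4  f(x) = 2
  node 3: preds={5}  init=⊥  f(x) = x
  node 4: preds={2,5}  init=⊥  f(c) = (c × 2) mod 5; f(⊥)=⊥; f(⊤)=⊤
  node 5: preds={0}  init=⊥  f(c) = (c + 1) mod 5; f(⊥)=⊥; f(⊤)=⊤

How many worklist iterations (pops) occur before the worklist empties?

13

Iteration log — 13 steps:
  step 1. node 0  ⊔preds=4  new=4  old=⊥  +wl: 
  step 2. node 1  ⊔preds=⊥  new=0  stable
  step 3. node 2  ⊔preds=4  new=⊤  old=4  +wl: 0
  step 4. node 3  ⊔preds=⊥  new=⊥  stable
  step 5. node 4  ⊔preds=⊤  new=⊤  old=⊥  +wl: 
  step 6. node 5  ⊔preds=4  new=0  old=⊥  +wl: 3,4
  step 7. node 0  ⊔preds=⊤  new=⊤  old=4  +wl: 2,5
  step 8. node 3  ⊔preds=0  new=0  old=⊥  +wl: 
  step 9. node 4  ⊔preds=⊤  new=⊤  stable
  step 10. node 2  ⊔preds=⊤  new=⊤  stable
  step 11. node 5  ⊔preds=⊤  new=⊤  old=0  +wl: 3,4
  step 12. node 3  ⊔preds=⊤  new=⊤  old=0  +wl: 
  step 13. node 4  ⊔preds=⊤  new=⊤  stable

Least fixpoint reached:
  node 0: ⊤
  node 1: 0
  node 2: ⊤
  node 3: ⊤
  node 4: ⊤
  node 5: ⊤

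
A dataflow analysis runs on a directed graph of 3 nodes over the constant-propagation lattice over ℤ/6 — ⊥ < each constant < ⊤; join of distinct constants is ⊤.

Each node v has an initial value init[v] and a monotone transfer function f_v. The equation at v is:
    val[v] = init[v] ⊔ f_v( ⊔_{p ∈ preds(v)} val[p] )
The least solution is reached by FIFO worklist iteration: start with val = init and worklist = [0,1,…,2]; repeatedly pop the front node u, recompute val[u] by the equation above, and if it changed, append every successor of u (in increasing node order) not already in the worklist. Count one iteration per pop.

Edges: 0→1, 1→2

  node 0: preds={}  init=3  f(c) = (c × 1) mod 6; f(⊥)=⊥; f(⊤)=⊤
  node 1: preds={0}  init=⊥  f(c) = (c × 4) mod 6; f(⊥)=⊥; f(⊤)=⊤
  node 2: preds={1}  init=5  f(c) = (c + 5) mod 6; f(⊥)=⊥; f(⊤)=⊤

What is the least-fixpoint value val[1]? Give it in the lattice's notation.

0

Trace (3 dequeues):
  [1] u=0 | in ⊥ | out 3 | ==
  [2] u=1 | in 3 | out 0 | prev ⊥ | push {}
  [3] u=2 | in 0 | out 5 | ==

Converged values:
  [0] 3
  [1] 0
  [2] 5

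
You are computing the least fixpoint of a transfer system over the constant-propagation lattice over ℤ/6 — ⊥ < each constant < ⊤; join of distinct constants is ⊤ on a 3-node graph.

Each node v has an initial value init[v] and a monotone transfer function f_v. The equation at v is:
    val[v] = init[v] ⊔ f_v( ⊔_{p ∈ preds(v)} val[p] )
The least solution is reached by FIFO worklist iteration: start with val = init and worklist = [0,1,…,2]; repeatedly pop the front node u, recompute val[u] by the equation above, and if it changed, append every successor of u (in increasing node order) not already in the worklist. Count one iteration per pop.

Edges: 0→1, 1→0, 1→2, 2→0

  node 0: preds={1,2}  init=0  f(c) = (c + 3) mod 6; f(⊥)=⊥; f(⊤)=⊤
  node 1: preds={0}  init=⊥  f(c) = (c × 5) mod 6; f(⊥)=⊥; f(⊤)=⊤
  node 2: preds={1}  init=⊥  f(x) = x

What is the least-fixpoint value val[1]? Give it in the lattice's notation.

⊤

Trace (8 dequeues):
  [1] u=0 | in ⊥ | out 0 | ==
  [2] u=1 | in 0 | out 0 | prev ⊥ | push {0}
  [3] u=2 | in 0 | out 0 | prev ⊥ | push {}
  [4] u=0 | in 0 | out ⊤ | prev 0 | push {1}
  [5] u=1 | in ⊤ | out ⊤ | prev 0 | push {0,2}
  [6] u=0 | in ⊤ | out ⊤ | ==
  [7] u=2 | in ⊤ | out ⊤ | prev 0 | push {0}
  [8] u=0 | in ⊤ | out ⊤ | ==

Converged values:
  [0] ⊤
  [1] ⊤
  [2] ⊤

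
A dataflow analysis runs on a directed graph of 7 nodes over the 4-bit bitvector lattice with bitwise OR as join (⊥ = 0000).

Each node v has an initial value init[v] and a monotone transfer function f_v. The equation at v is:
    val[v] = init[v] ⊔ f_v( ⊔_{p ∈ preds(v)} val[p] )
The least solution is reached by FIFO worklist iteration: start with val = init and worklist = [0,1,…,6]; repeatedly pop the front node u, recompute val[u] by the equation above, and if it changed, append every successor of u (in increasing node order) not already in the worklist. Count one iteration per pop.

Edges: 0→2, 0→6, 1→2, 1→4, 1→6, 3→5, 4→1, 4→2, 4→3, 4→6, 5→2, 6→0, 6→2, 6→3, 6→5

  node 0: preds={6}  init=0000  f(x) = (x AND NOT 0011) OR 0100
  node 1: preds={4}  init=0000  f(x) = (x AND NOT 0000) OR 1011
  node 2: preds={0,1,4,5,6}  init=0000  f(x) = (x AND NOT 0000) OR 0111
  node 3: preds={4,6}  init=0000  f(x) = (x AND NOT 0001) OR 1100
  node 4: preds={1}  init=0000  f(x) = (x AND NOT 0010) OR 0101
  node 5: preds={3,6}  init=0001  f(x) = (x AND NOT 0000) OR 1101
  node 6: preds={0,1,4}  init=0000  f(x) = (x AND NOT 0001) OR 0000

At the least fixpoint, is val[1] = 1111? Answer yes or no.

Trace (15 dequeues):
  [1] u=0 | in 0000 | out 0100 | prev 0000 | push {}
  [2] u=1 | in 0000 | out 1011 | prev 0000 | push {}
  [3] u=2 | in 1111 | out 1111 | prev 0000 | push {}
  [4] u=3 | in 0000 | out 1100 | prev 0000 | push {}
  [5] u=4 | in 1011 | out 1101 | prev 0000 | push {1,2,3}
  [6] u=5 | in 1100 | out 1101 | prev 0001 | push {}
  [7] u=6 | in 1111 | out 1110 | prev 0000 | push {0,5}
  [8] u=1 | in 1101 | out 1111 | prev 1011 | push {4,6}
  [9] u=2 | in 1111 | out 1111 | ==
  [10] u=3 | in 1111 | out 1110 | prev 1100 | push {}
  [11] u=0 | in 1110 | out 1100 | prev 0100 | push {2}
  [12] u=5 | in 1110 | out 1111 | prev 1101 | push {}
  [13] u=4 | in 1111 | out 1101 | ==
  [14] u=6 | in 1111 | out 1110 | ==
  [15] u=2 | in 1111 | out 1111 | ==

Converged values:
  [0] 1100
  [1] 1111
  [2] 1111
  [3] 1110
  [4] 1101
  [5] 1111
  [6] 1110

yes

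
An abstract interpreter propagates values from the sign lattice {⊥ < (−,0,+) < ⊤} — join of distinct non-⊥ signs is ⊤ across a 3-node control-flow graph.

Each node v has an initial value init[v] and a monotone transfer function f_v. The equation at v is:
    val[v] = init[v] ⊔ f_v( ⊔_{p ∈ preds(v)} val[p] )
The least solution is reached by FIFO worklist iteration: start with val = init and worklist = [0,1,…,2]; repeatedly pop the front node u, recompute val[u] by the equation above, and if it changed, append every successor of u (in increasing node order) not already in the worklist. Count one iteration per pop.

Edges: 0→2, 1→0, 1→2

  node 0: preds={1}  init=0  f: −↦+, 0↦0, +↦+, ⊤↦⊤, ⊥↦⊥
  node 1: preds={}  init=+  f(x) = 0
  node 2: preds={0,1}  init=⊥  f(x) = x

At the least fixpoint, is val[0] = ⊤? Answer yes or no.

Trace (4 dequeues):
  [1] u=0 | in + | out ⊤ | prev 0 | push {}
  [2] u=1 | in ⊥ | out ⊤ | prev + | push {0}
  [3] u=2 | in ⊤ | out ⊤ | prev ⊥ | push {}
  [4] u=0 | in ⊤ | out ⊤ | ==

Converged values:
  [0] ⊤
  [1] ⊤
  [2] ⊤

yes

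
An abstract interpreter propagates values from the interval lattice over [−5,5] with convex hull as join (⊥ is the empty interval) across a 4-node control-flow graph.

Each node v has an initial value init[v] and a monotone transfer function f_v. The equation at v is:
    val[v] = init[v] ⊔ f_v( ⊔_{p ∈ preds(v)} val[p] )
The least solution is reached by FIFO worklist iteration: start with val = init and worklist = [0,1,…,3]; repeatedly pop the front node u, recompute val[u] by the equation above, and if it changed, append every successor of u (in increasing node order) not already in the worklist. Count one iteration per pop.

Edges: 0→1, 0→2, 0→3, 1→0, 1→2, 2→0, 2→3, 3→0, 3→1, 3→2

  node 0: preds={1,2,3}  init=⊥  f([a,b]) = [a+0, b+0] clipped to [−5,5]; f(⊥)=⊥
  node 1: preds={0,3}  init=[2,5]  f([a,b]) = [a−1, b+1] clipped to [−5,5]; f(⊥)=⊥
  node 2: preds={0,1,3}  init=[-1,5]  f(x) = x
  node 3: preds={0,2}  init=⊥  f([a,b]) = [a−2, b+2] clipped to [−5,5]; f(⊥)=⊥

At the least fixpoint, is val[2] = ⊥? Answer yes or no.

no

Iteration log — 12 steps:
  step 1. node 0  ⊔preds=[-1,5]  new=[-1,5]  old=⊥  +wl: 
  step 2. node 1  ⊔preds=[-1,5]  new=[-2,5]  old=[2,5]  +wl: 0
  step 3. node 2  ⊔preds=[-2,5]  new=[-2,5]  old=[-1,5]  +wl: 
  step 4. node 3  ⊔preds=[-2,5]  new=[-4,5]  old=⊥  +wl: 1,2
  step 5. node 0  ⊔preds=[-4,5]  new=[-4,5]  old=[-1,5]  +wl: 3
  step 6. node 1  ⊔preds=[-4,5]  new=[-5,5]  old=[-2,5]  +wl: 0
  step 7. node 2  ⊔preds=[-5,5]  new=[-5,5]  old=[-2,5]  +wl: 
  step 8. node 3  ⊔preds=[-5,5]  new=[-5,5]  old=[-4,5]  +wl: 1,2
  step 9. node 0  ⊔preds=[-5,5]  new=[-5,5]  old=[-4,5]  +wl: 3
  step 10. node 1  ⊔preds=[-5,5]  new=[-5,5]  stable
  step 11. node 2  ⊔preds=[-5,5]  new=[-5,5]  stable
  step 12. node 3  ⊔preds=[-5,5]  new=[-5,5]  stable

Least fixpoint reached:
  node 0: [-5,5]
  node 1: [-5,5]
  node 2: [-5,5]
  node 3: [-5,5]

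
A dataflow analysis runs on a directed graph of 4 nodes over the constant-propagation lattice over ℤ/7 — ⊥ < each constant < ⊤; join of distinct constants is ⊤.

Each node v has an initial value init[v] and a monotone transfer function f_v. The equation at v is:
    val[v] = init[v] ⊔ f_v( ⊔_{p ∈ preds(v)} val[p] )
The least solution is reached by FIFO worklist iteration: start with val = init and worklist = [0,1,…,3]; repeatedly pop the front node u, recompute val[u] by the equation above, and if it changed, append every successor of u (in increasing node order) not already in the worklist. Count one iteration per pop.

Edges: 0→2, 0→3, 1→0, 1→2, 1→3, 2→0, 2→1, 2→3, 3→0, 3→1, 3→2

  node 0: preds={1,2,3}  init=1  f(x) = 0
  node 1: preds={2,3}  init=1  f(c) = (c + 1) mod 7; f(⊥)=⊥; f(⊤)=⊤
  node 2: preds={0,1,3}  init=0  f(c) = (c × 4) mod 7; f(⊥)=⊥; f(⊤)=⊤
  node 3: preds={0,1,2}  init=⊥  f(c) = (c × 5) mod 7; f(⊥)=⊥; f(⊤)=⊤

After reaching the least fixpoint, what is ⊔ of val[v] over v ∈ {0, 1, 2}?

Worklist (9 pops):
  #1 pop 0: in=⊤ → ⊤ (was 1); enqueue []
  #2 pop 1: in=0 → 1 (no change)
  #3 pop 2: in=⊤ → ⊤ (was 0); enqueue [0,1]
  #4 pop 3: in=⊤ → ⊤ (was ⊥); enqueue [2]
  #5 pop 0: in=⊤ → ⊤ (no change)
  #6 pop 1: in=⊤ → ⊤ (was 1); enqueue [0,3]
  #7 pop 2: in=⊤ → ⊤ (no change)
  #8 pop 0: in=⊤ → ⊤ (no change)
  #9 pop 3: in=⊤ → ⊤ (no change)

Fixpoint:
  val[0] = ⊤
  val[1] = ⊤
  val[2] = ⊤
  val[3] = ⊤

⊤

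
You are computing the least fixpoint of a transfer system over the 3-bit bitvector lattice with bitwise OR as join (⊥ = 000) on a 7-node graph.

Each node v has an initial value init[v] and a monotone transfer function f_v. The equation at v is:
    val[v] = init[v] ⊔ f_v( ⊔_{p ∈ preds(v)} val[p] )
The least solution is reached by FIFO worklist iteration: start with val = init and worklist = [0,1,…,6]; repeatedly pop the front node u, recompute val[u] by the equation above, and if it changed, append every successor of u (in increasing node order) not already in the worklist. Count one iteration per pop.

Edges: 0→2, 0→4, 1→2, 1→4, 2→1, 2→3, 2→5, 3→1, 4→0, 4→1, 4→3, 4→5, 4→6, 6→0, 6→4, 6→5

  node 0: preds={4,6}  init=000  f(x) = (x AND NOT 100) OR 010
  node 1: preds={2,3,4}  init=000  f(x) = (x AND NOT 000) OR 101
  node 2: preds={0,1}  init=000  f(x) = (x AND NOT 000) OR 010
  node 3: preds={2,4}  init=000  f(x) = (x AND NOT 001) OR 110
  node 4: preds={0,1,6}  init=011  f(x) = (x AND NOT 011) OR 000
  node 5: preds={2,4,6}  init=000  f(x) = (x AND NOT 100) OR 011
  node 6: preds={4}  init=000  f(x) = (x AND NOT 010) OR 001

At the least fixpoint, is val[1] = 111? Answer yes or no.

Worklist (12 pops):
  #1 pop 0: in=011 → 011 (was 000); enqueue []
  #2 pop 1: in=011 → 111 (was 000); enqueue []
  #3 pop 2: in=111 → 111 (was 000); enqueue [1]
  #4 pop 3: in=111 → 110 (was 000); enqueue []
  #5 pop 4: in=111 → 111 (was 011); enqueue [0,3]
  #6 pop 5: in=111 → 011 (was 000); enqueue []
  #7 pop 6: in=111 → 101 (was 000); enqueue [4,5]
  #8 pop 1: in=111 → 111 (no change)
  #9 pop 0: in=111 → 011 (no change)
  #10 pop 3: in=111 → 110 (no change)
  #11 pop 4: in=111 → 111 (no change)
  #12 pop 5: in=111 → 011 (no change)

Fixpoint:
  val[0] = 011
  val[1] = 111
  val[2] = 111
  val[3] = 110
  val[4] = 111
  val[5] = 011
  val[6] = 101

yes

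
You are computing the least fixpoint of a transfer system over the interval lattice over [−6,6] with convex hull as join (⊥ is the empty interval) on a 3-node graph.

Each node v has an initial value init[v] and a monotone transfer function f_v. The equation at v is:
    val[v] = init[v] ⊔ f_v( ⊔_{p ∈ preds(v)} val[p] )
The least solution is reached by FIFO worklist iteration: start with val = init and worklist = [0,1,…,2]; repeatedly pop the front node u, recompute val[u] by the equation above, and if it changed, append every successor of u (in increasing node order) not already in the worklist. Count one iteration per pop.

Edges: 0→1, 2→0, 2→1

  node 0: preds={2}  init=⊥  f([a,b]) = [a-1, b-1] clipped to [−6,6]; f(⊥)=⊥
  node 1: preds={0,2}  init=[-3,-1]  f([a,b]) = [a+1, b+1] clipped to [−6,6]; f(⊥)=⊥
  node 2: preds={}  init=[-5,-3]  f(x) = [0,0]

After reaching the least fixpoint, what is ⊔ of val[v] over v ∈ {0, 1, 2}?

[-6,1]

Worklist (5 pops):
  #1 pop 0: in=[-5,-3] → [-6,-4] (was ⊥); enqueue []
  #2 pop 1: in=[-6,-3] → [-5,-1] (was [-3,-1]); enqueue []
  #3 pop 2: in=⊥ → [-5,0] (was [-5,-3]); enqueue [0,1]
  #4 pop 0: in=[-5,0] → [-6,-1] (was [-6,-4]); enqueue []
  #5 pop 1: in=[-6,0] → [-5,1] (was [-5,-1]); enqueue []

Fixpoint:
  val[0] = [-6,-1]
  val[1] = [-5,1]
  val[2] = [-5,0]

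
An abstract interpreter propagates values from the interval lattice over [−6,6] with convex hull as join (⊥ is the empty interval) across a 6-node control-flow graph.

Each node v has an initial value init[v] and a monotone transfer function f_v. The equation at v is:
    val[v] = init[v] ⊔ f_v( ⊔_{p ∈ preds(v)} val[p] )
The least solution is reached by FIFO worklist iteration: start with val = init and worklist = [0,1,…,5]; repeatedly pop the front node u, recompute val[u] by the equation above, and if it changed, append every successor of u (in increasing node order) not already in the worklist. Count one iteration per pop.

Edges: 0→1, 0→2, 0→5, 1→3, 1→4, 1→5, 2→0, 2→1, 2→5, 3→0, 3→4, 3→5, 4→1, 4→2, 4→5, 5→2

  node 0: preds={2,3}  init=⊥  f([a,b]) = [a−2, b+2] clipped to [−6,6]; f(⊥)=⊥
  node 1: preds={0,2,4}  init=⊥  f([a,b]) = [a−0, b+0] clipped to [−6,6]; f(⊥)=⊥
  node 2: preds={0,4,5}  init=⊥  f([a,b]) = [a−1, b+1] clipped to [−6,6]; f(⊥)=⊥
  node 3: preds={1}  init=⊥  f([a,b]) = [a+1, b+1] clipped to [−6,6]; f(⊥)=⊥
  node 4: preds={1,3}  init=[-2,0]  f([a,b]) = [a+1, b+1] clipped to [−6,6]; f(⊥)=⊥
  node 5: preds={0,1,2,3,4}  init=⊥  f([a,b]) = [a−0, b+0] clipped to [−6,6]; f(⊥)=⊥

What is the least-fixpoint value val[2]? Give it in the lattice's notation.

[-6,6]

Trace (22 dequeues):
  [1] u=0 | in ⊥ | out ⊥ | ==
  [2] u=1 | in [-2,0] | out [-2,0] | prev ⊥ | push {}
  [3] u=2 | in [-2,0] | out [-3,1] | prev ⊥ | push {0,1}
  [4] u=3 | in [-2,0] | out [-1,1] | prev ⊥ | push {}
  [5] u=4 | in [-2,1] | out [-2,2] | prev [-2,0] | push {2}
  [6] u=5 | in [-3,2] | out [-3,2] | prev ⊥ | push {}
  [7] u=0 | in [-3,1] | out [-5,3] | prev ⊥ | push {5}
  [8] u=1 | in [-5,3] | out [-5,3] | prev [-2,0] | push {3,4}
  [9] u=2 | in [-5,3] | out [-6,4] | prev [-3,1] | push {0,1}
  [10] u=5 | in [-6,4] | out [-6,4] | prev [-3,2] | push {2}
  [11] u=3 | in [-5,3] | out [-4,4] | prev [-1,1] | push {5}
  [12] u=4 | in [-5,4] | out [-4,5] | prev [-2,2] | push {}
  [13] u=0 | in [-6,4] | out [-6,6] | prev [-5,3] | push {}
  [14] u=1 | in [-6,6] | out [-6,6] | prev [-5,3] | push {3,4}
  [15] u=2 | in [-6,6] | out [-6,6] | prev [-6,4] | push {0,1}
  [16] u=5 | in [-6,6] | out [-6,6] | prev [-6,4] | push {2}
  [17] u=3 | in [-6,6] | out [-5,6] | prev [-4,4] | push {5}
  [18] u=4 | in [-6,6] | out [-5,6] | prev [-4,5] | push {}
  [19] u=0 | in [-6,6] | out [-6,6] | ==
  [20] u=1 | in [-6,6] | out [-6,6] | ==
  [21] u=2 | in [-6,6] | out [-6,6] | ==
  [22] u=5 | in [-6,6] | out [-6,6] | ==

Converged values:
  [0] [-6,6]
  [1] [-6,6]
  [2] [-6,6]
  [3] [-5,6]
  [4] [-5,6]
  [5] [-6,6]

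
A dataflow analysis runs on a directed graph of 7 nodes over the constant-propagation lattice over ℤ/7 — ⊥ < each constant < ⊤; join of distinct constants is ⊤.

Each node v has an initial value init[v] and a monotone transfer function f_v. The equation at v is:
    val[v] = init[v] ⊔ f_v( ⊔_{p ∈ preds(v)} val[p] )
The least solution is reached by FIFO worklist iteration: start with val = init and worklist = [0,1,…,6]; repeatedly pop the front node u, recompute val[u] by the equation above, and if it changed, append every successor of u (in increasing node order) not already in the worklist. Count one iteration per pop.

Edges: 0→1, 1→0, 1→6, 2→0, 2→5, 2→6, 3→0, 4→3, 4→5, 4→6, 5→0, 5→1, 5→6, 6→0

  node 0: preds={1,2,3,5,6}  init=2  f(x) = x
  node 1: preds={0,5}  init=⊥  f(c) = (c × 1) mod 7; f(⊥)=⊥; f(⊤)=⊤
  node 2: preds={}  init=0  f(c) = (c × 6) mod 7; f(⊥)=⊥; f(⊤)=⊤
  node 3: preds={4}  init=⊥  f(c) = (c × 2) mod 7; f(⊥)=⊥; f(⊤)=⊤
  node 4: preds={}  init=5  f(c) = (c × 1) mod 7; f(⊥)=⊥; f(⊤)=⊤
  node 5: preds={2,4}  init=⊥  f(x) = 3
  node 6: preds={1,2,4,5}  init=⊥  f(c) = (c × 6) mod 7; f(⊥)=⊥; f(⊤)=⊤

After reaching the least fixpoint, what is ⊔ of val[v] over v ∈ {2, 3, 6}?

Iteration log — 9 steps:
  step 1. node 0  ⊔preds=0  new=⊤  old=2  +wl: 
  step 2. node 1  ⊔preds=⊤  new=⊤  old=⊥  +wl: 0
  step 3. node 2  ⊔preds=⊥  new=0  stable
  step 4. node 3  ⊔preds=5  new=3  old=⊥  +wl: 
  step 5. node 4  ⊔preds=⊥  new=5  stable
  step 6. node 5  ⊔preds=⊤  new=3  old=⊥  +wl: 1
  step 7. node 6  ⊔preds=⊤  new=⊤  old=⊥  +wl: 
  step 8. node 0  ⊔preds=⊤  new=⊤  stable
  step 9. node 1  ⊔preds=⊤  new=⊤  stable

Least fixpoint reached:
  node 0: ⊤
  node 1: ⊤
  node 2: 0
  node 3: 3
  node 4: 5
  node 5: 3
  node 6: ⊤

⊤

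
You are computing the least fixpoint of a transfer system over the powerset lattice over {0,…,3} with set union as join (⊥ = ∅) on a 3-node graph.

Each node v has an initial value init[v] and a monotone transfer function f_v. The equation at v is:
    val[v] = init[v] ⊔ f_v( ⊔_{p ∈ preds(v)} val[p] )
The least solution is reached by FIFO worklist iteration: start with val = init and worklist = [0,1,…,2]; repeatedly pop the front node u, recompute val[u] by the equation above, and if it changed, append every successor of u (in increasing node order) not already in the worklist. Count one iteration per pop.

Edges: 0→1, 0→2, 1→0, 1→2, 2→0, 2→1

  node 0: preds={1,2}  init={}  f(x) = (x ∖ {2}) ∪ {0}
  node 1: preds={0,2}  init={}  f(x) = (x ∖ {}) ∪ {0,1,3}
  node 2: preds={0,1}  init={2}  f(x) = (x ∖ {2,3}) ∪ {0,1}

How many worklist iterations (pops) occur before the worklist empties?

Trace (6 dequeues):
  [1] u=0 | in {2} | out {0} | prev {} | push {}
  [2] u=1 | in {0,2} | out {0,1,2,3} | prev {} | push {0}
  [3] u=2 | in {0,1,2,3} | out {0,1,2} | prev {2} | push {1}
  [4] u=0 | in {0,1,2,3} | out {0,1,3} | prev {0} | push {2}
  [5] u=1 | in {0,1,2,3} | out {0,1,2,3} | ==
  [6] u=2 | in {0,1,2,3} | out {0,1,2} | ==

Converged values:
  [0] {0,1,3}
  [1] {0,1,2,3}
  [2] {0,1,2}

6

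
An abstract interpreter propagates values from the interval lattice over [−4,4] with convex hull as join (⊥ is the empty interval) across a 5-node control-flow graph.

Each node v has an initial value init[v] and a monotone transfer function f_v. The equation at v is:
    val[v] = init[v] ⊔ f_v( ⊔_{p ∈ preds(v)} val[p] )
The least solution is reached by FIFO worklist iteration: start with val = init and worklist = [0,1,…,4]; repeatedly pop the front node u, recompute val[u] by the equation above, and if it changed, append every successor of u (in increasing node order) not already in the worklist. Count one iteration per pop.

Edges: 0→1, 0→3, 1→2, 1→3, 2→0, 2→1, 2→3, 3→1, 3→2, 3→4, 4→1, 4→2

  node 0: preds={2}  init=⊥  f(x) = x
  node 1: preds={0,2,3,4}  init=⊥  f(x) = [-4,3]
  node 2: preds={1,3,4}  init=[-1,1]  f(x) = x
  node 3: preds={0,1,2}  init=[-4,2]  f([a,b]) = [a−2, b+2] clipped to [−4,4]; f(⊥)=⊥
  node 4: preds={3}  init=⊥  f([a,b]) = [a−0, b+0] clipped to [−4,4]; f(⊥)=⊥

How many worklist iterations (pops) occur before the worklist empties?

Worklist (12 pops):
  #1 pop 0: in=[-1,1] → [-1,1] (was ⊥); enqueue []
  #2 pop 1: in=[-4,2] → [-4,3] (was ⊥); enqueue []
  #3 pop 2: in=[-4,3] → [-4,3] (was [-1,1]); enqueue [0,1]
  #4 pop 3: in=[-4,3] → [-4,4] (was [-4,2]); enqueue [2]
  #5 pop 4: in=[-4,4] → [-4,4] (was ⊥); enqueue []
  #6 pop 0: in=[-4,3] → [-4,3] (was [-1,1]); enqueue [3]
  #7 pop 1: in=[-4,4] → [-4,3] (no change)
  #8 pop 2: in=[-4,4] → [-4,4] (was [-4,3]); enqueue [0,1]
  #9 pop 3: in=[-4,4] → [-4,4] (no change)
  #10 pop 0: in=[-4,4] → [-4,4] (was [-4,3]); enqueue [3]
  #11 pop 1: in=[-4,4] → [-4,3] (no change)
  #12 pop 3: in=[-4,4] → [-4,4] (no change)

Fixpoint:
  val[0] = [-4,4]
  val[1] = [-4,3]
  val[2] = [-4,4]
  val[3] = [-4,4]
  val[4] = [-4,4]

12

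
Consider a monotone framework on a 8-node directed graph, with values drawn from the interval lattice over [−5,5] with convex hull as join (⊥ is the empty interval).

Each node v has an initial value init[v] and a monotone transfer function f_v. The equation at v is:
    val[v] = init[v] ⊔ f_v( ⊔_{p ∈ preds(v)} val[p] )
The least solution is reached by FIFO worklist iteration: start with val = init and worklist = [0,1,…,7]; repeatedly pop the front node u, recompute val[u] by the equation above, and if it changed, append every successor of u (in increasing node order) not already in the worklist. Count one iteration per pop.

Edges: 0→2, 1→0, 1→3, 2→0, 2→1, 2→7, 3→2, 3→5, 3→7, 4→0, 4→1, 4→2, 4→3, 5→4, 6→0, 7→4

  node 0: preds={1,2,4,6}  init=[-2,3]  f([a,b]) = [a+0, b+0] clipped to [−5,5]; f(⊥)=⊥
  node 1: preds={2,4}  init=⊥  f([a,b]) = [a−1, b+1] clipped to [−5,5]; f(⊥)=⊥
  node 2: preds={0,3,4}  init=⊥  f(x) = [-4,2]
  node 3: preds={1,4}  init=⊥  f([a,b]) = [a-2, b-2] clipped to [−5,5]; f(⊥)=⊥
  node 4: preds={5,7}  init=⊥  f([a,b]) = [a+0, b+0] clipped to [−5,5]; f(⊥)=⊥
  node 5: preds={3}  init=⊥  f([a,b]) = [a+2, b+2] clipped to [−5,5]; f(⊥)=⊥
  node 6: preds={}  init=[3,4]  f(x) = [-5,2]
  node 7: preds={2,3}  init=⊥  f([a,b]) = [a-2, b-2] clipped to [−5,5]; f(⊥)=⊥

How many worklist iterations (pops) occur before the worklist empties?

41

Worklist (41 pops):
  #1 pop 0: in=[3,4] → [-2,4] (was [-2,3]); enqueue []
  #2 pop 1: in=⊥ → ⊥ (no change)
  #3 pop 2: in=[-2,4] → [-4,2] (was ⊥); enqueue [0,1]
  #4 pop 3: in=⊥ → ⊥ (no change)
  #5 pop 4: in=⊥ → ⊥ (no change)
  #6 pop 5: in=⊥ → ⊥ (no change)
  #7 pop 6: in=⊥ → [-5,4] (was [3,4]); enqueue []
  #8 pop 7: in=[-4,2] → [-5,0] (was ⊥); enqueue [4]
  #9 pop 0: in=[-5,4] → [-5,4] (was [-2,4]); enqueue [2]
  #10 pop 1: in=[-4,2] → [-5,3] (was ⊥); enqueue [0,3]
  #11 pop 4: in=[-5,0] → [-5,0] (was ⊥); enqueue [1]
  #12 pop 2: in=[-5,4] → [-4,2] (no change)
  #13 pop 0: in=[-5,4] → [-5,4] (no change)
  #14 pop 3: in=[-5,3] → [-5,1] (was ⊥); enqueue [2,5,7]
  #15 pop 1: in=[-5,2] → [-5,3] (no change)
  #16 pop 2: in=[-5,4] → [-4,2] (no change)
  #17 pop 5: in=[-5,1] → [-3,3] (was ⊥); enqueue [4]
  #18 pop 7: in=[-5,2] → [-5,0] (no change)
  #19 pop 4: in=[-5,3] → [-5,3] (was [-5,0]); enqueue [0,1,2,3]
  #20 pop 0: in=[-5,4] → [-5,4] (no change)
  #21 pop 1: in=[-5,3] → [-5,4] (was [-5,3]); enqueue [0]
  #22 pop 2: in=[-5,4] → [-4,2] (no change)
  #23 pop 3: in=[-5,4] → [-5,2] (was [-5,1]); enqueue [2,5,7]
  #24 pop 0: in=[-5,4] → [-5,4] (no change)
  #25 pop 2: in=[-5,4] → [-4,2] (no change)
  #26 pop 5: in=[-5,2] → [-3,4] (was [-3,3]); enqueue [4]
  #27 pop 7: in=[-5,2] → [-5,0] (no change)
  #28 pop 4: in=[-5,4] → [-5,4] (was [-5,3]); enqueue [0,1,2,3]
  #29 pop 0: in=[-5,4] → [-5,4] (no change)
  #30 pop 1: in=[-5,4] → [-5,5] (was [-5,4]); enqueue [0]
  #31 pop 2: in=[-5,4] → [-4,2] (no change)
  #32 pop 3: in=[-5,5] → [-5,3] (was [-5,2]); enqueue [2,5,7]
  #33 pop 0: in=[-5,5] → [-5,5] (was [-5,4]); enqueue []
  #34 pop 2: in=[-5,5] → [-4,2] (no change)
  #35 pop 5: in=[-5,3] → [-3,5] (was [-3,4]); enqueue [4]
  #36 pop 7: in=[-5,3] → [-5,1] (was [-5,0]); enqueue []
  #37 pop 4: in=[-5,5] → [-5,5] (was [-5,4]); enqueue [0,1,2,3]
  #38 pop 0: in=[-5,5] → [-5,5] (no change)
  #39 pop 1: in=[-5,5] → [-5,5] (no change)
  #40 pop 2: in=[-5,5] → [-4,2] (no change)
  #41 pop 3: in=[-5,5] → [-5,3] (no change)

Fixpoint:
  val[0] = [-5,5]
  val[1] = [-5,5]
  val[2] = [-4,2]
  val[3] = [-5,3]
  val[4] = [-5,5]
  val[5] = [-3,5]
  val[6] = [-5,4]
  val[7] = [-5,1]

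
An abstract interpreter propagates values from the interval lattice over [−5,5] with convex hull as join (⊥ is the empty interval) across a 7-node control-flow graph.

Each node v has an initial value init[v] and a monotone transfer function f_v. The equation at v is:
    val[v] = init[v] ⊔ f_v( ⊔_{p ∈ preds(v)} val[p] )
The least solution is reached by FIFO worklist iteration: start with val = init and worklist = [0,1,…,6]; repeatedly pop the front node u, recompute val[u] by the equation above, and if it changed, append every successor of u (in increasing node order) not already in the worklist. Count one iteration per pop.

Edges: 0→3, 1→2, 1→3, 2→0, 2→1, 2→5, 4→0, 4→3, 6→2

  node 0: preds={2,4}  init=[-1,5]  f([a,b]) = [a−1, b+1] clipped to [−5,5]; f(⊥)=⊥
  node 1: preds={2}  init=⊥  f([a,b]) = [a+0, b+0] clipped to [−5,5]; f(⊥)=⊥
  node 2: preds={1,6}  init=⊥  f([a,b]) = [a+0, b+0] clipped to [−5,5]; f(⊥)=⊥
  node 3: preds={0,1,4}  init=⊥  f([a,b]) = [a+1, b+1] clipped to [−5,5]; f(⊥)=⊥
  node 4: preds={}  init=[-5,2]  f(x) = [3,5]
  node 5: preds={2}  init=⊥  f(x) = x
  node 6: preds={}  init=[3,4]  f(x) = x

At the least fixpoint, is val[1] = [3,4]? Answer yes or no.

yes

Trace (11 dequeues):
  [1] u=0 | in [-5,2] | out [-5,5] | prev [-1,5] | push {}
  [2] u=1 | in ⊥ | out ⊥ | ==
  [3] u=2 | in [3,4] | out [3,4] | prev ⊥ | push {0,1}
  [4] u=3 | in [-5,5] | out [-4,5] | prev ⊥ | push {}
  [5] u=4 | in ⊥ | out [-5,5] | prev [-5,2] | push {3}
  [6] u=5 | in [3,4] | out [3,4] | prev ⊥ | push {}
  [7] u=6 | in ⊥ | out [3,4] | ==
  [8] u=0 | in [-5,5] | out [-5,5] | ==
  [9] u=1 | in [3,4] | out [3,4] | prev ⊥ | push {2}
  [10] u=3 | in [-5,5] | out [-4,5] | ==
  [11] u=2 | in [3,4] | out [3,4] | ==

Converged values:
  [0] [-5,5]
  [1] [3,4]
  [2] [3,4]
  [3] [-4,5]
  [4] [-5,5]
  [5] [3,4]
  [6] [3,4]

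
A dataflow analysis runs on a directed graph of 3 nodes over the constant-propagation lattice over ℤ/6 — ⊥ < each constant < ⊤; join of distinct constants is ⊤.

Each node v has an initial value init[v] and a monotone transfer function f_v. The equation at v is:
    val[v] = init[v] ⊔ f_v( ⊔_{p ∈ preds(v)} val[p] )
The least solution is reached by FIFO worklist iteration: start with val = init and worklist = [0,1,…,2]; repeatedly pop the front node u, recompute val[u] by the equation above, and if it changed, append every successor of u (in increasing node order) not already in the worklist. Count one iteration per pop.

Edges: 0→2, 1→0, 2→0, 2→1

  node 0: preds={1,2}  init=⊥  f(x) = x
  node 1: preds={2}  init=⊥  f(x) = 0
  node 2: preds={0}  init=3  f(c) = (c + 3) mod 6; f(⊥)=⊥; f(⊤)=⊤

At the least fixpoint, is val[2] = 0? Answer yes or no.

no

Iteration log — 6 steps:
  step 1. node 0  ⊔preds=3  new=3  old=⊥  +wl: 
  step 2. node 1  ⊔preds=3  new=0  old=⊥  +wl: 0
  step 3. node 2  ⊔preds=3  new=⊤  old=3  +wl: 1
  step 4. node 0  ⊔preds=⊤  new=⊤  old=3  +wl: 2
  step 5. node 1  ⊔preds=⊤  new=0  stable
  step 6. node 2  ⊔preds=⊤  new=⊤  stable

Least fixpoint reached:
  node 0: ⊤
  node 1: 0
  node 2: ⊤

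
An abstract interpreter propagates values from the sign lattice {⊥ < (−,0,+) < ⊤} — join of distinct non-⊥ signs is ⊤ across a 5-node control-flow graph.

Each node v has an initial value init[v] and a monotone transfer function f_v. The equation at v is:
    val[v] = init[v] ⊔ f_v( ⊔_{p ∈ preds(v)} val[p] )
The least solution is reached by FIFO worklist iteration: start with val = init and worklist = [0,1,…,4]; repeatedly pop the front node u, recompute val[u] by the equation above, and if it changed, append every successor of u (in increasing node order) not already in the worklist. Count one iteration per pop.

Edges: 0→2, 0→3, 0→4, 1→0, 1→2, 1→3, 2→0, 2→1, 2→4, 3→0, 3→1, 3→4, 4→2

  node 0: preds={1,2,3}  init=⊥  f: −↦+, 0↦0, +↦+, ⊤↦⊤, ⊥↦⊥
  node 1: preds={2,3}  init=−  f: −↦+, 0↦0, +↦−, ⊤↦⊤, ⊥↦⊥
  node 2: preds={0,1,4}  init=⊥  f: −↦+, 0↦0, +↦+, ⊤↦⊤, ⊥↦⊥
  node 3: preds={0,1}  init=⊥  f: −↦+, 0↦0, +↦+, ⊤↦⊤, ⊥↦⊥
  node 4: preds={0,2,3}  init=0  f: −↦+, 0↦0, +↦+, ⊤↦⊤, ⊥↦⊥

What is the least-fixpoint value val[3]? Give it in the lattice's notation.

⊤

Worklist (11 pops):
  #1 pop 0: in=− → + (was ⊥); enqueue []
  #2 pop 1: in=⊥ → − (no change)
  #3 pop 2: in=⊤ → ⊤ (was ⊥); enqueue [0,1]
  #4 pop 3: in=⊤ → ⊤ (was ⊥); enqueue []
  #5 pop 4: in=⊤ → ⊤ (was 0); enqueue [2]
  #6 pop 0: in=⊤ → ⊤ (was +); enqueue [3,4]
  #7 pop 1: in=⊤ → ⊤ (was −); enqueue [0]
  #8 pop 2: in=⊤ → ⊤ (no change)
  #9 pop 3: in=⊤ → ⊤ (no change)
  #10 pop 4: in=⊤ → ⊤ (no change)
  #11 pop 0: in=⊤ → ⊤ (no change)

Fixpoint:
  val[0] = ⊤
  val[1] = ⊤
  val[2] = ⊤
  val[3] = ⊤
  val[4] = ⊤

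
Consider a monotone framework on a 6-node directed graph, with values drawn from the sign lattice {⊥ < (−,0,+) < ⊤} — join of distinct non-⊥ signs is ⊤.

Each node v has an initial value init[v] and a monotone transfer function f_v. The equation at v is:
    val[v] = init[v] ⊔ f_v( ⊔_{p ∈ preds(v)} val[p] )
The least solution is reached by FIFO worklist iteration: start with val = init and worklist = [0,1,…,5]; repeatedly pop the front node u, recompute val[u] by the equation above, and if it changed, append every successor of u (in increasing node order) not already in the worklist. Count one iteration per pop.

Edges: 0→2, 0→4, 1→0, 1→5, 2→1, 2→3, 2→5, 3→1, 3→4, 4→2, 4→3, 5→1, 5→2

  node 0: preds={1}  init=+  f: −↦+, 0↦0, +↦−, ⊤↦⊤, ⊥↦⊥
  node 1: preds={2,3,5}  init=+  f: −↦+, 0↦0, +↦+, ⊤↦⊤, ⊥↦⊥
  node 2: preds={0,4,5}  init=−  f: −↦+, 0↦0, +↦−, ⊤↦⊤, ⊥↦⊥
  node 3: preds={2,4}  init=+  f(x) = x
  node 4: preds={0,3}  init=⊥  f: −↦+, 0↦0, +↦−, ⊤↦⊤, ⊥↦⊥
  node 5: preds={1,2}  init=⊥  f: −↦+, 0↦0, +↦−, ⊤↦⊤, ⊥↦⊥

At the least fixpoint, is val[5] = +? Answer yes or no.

no

Iteration log — 10 steps:
  step 1. node 0  ⊔preds=+  new=⊤  old=+  +wl: 
  step 2. node 1  ⊔preds=⊤  new=⊤  old=+  +wl: 0
  step 3. node 2  ⊔preds=⊤  new=⊤  old=−  +wl: 1
  step 4. node 3  ⊔preds=⊤  new=⊤  old=+  +wl: 
  step 5. node 4  ⊔preds=⊤  new=⊤  old=⊥  +wl: 2,3
  step 6. node 5  ⊔preds=⊤  new=⊤  old=⊥  +wl: 
  step 7. node 0  ⊔preds=⊤  new=⊤  stable
  step 8. node 1  ⊔preds=⊤  new=⊤  stable
  step 9. node 2  ⊔preds=⊤  new=⊤  stable
  step 10. node 3  ⊔preds=⊤  new=⊤  stable

Least fixpoint reached:
  node 0: ⊤
  node 1: ⊤
  node 2: ⊤
  node 3: ⊤
  node 4: ⊤
  node 5: ⊤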